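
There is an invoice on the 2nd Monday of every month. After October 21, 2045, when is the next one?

October 2045 starts on a Sunday; its first Monday is the 2nd, so the 2nd Monday is the 9th — October 9, 2045.
That is not after October 21, 2045, so look at November 2045.
November 2045 starts on a Wednesday; its first Monday is the 6th, so the 2nd Monday is the 13th — November 13, 2045.

November 13, 2045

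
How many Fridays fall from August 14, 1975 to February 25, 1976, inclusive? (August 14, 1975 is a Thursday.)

August 14, 1975 is a Thursday; the first Friday on or after it is August 15, 1975 (1 day later).
From August 15, 1975 to February 25, 1976: 16 + 30 + 31 + 30 + 31 + 31 + 25 = 194 days (rest of August, September, October, November, December, January, February).
194 ÷ 7 = 27 full weeks with remainder 5, so 27 more Fridays after the first → 28.

28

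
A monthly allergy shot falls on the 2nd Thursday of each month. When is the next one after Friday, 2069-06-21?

June 2069 starts on a Saturday; its first Thursday is the 6th, so the 2nd Thursday is the 13th — 2069-06-13.
That is not after 2069-06-21, so look at July 2069.
July 2069 starts on a Monday; its first Thursday is the 4th, so the 2nd Thursday is the 11th — 2069-07-11.

2069-07-11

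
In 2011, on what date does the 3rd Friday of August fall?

August 19, 2011

The first Friday of August 2011 is August 5.
The 3rd Friday is 2 weeks later: 5 + 14 = 19.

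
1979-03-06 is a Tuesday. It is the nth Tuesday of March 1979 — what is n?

1st

Day 6 falls in week ⌈6/7⌉ of the month.
Days 1–7 hold the 1st Tuesday, 8–14 the 2nd, 15–21 the 3rd, 22–28 the 4th, 29–31 the 5th.
6 is in the range for the 1st.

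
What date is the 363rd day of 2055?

Jan has 31 days (363 − 31 = 332 remain).
Feb has 28 days (332 − 28 = 304 remain).
Mar has 31 days (304 − 31 = 273 remain).
Apr has 30 days (273 − 30 = 243 remain).
May has 31 days (243 − 31 = 212 remain).
Jun has 30 days (212 − 30 = 182 remain).
Jul has 31 days (182 − 31 = 151 remain).
Aug has 31 days (151 − 31 = 120 remain).
Sep has 30 days (120 − 30 = 90 remain).
Oct has 31 days (90 − 31 = 59 remain).
Nov has 30 days (59 − 30 = 29 remain).
29 into Dec → Dec 29.

Dec 29, 2055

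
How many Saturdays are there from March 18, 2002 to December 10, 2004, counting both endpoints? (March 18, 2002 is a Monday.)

142

March 18, 2002 is a Monday; the first Saturday on or after it is March 23, 2002 (5 days later).
From March 23, 2002 to December 10, 2004: 283 + 365 + 345 = 993 days (rest of 2002, 2003, to December 10, 2004 in 2004).
993 ÷ 7 = 141 full weeks with remainder 6, so 141 more Saturdays after the first → 142.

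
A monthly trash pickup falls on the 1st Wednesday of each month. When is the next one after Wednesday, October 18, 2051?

November 1, 2051

October 2051 starts on a Sunday, so its 1st Wednesday is October 4, 2051 (3 days in).
That is not after October 18, 2051, so look at November 2051.
November 2051 starts on a Wednesday, so its 1st Wednesday is November 1, 2051.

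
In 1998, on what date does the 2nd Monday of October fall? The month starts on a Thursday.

October 1998 begins on a Thursday, so the first Monday is October 5 (4 days later).
The 2nd Monday is 1 weeks later: 5 + 7 = 12.

1998-10-12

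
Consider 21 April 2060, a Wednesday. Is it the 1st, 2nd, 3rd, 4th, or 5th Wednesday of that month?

Day 21 falls in week ⌈21/7⌉ of the month.
Days 1–7 hold the 1st Wednesday, 8–14 the 2nd, 15–21 the 3rd, 22–28 the 4th, 29–31 the 5th.
21 is in the range for the 3rd.

3rd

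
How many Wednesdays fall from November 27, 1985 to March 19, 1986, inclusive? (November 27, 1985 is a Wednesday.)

17

November 27, 1985 is a Wednesday; the first Wednesday on or after it is November 27, 1985.
From November 27, 1985 to March 19, 1986: 3 + 31 + 31 + 28 + 19 = 112 days (rest of November, December, January, February, March).
112 ÷ 7 = 16 full weeks with remainder 0, so 16 more Wednesdays after the first → 17.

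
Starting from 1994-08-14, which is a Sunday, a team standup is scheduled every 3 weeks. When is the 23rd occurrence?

1995-11-19

The 23rd occurrence is 22 intervals after the first: 22 × 21 = 462 days after 1994-08-14.
August has 31 days — 17 days to the end of August leaves 445.
From end of August to end of 1994 is 122 days (323 left).
January has 31 days (292 left).
February has 28 days (264 left).
March has 31 days (233 left).
April has 30 days (203 left).
May has 31 days (172 left).
June has 30 days (142 left).
July has 31 days (111 left).
August has 31 days (80 left).
September has 30 days (50 left).
October has 31 days (19 left).
19 days into November → 1995-11-19.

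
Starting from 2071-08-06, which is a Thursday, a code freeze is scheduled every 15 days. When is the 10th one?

The 10th occurrence is 9 intervals after the first: 9 × 15 = 135 days after 2071-08-06.
August has 31 days — 25 days to the end of August leaves 110.
September has 30 days (80 left).
October has 31 days (49 left).
November has 30 days (19 left).
19 days into December → 2071-12-19.

2071-12-19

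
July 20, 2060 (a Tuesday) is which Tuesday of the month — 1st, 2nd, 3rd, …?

3rd

Day 20 falls in week ⌈20/7⌉ of the month.
Days 1–7 hold the 1st Tuesday, 8–14 the 2nd, 15–21 the 3rd, 22–28 the 4th, 29–31 the 5th.
20 is in the range for the 3rd.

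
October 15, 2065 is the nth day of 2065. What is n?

Days in months before October: 31 + 28 + 31 + 30 + 31 + 30 + 31 + 31 + 30 = 273.
Plus 15 days into October → day 288.

288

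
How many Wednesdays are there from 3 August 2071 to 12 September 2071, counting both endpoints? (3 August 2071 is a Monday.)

3 August 2071 is a Monday; the first Wednesday on or after it is 5 August 2071 (2 days later).
From 5 August 2071 to 12 September 2071: 26 + 12 = 38 days (rest of August, September).
38 ÷ 7 = 5 full weeks with remainder 3, so 5 more Wednesdays after the first → 6.

6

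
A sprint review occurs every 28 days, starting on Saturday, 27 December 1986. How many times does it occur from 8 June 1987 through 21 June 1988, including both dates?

14

Occurrences land 28·i days after 27 December 1986 for i = 0, 1, 2, …
8 June 1987 is 163 days after the start; 163 ÷ 28 = 5 remainder 23; since the remainder is 23, round up to i = 6. First occurrence in the window: #7 on 13 June 1987 (6×28 = 168 days in).
21 June 1988 is 542 days after the start; 542 ÷ 28 = 19 remainder 10. Last occurrence in the window: #20 on 11 June 1988.
Occurrences #7 through #20: 14 in total.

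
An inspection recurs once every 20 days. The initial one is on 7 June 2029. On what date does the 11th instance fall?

The 11th occurrence is 10 intervals after the first: 10 × 20 = 200 days after 7 June 2029.
June has 30 days — 23 days to the end of June leaves 177.
July has 31 days (146 left).
August has 31 days (115 left).
September has 30 days (85 left).
October has 31 days (54 left).
November has 30 days (24 left).
24 days into December → 24 December 2029.

24 December 2029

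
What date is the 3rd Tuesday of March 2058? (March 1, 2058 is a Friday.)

March 2058 begins on a Friday, so the first Tuesday is March 5 (4 days later).
The 3rd Tuesday is 2 weeks later: 5 + 14 = 19.

19 March 2058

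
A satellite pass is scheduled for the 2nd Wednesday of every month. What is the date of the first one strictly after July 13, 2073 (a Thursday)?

August 9, 2073

July 2073 starts on a Saturday; its first Wednesday is the 5th, so the 2nd Wednesday is the 12th — July 12, 2073.
That is not after July 13, 2073, so look at August 2073.
August 2073 starts on a Tuesday; its first Wednesday is the 2nd, so the 2nd Wednesday is the 9th — August 9, 2073.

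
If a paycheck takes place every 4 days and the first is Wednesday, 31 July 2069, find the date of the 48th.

The 48th occurrence is 47 intervals after the first: 47 × 4 = 188 days after 31 July 2069.
July has 31 days — 0 days to the end of July leaves 188.
August has 31 days (157 left).
September has 30 days (127 left).
October has 31 days (96 left).
November has 30 days (66 left).
December has 31 days (35 left).
January has 31 days (4 left).
4 days into February → 4 February 2070.

4 February 2070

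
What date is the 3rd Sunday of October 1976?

October 1976 begins on a Friday, so the first Sunday is October 3 (2 days later).
The 3rd Sunday is 2 weeks later: 3 + 14 = 17.

17 October 1976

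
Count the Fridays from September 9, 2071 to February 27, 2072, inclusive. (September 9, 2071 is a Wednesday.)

25

September 9, 2071 is a Wednesday; the first Friday on or after it is September 11, 2071 (2 days later).
From September 11, 2071 to February 27, 2072: 19 + 31 + 30 + 31 + 31 + 27 = 169 days (rest of September, October, November, December, January, February).
169 ÷ 7 = 24 full weeks with remainder 1, so 24 more Fridays after the first → 25.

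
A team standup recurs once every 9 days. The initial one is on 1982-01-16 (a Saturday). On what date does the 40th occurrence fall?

1983-01-02

The 40th occurrence is 39 intervals after the first: 39 × 9 = 351 days after 1982-01-16.
January has 31 days — 15 days to the end of January leaves 336.
February has 28 days (308 left).
March has 31 days (277 left).
April has 30 days (247 left).
May has 31 days (216 left).
June has 30 days (186 left).
July has 31 days (155 left).
August has 31 days (124 left).
September has 30 days (94 left).
October has 31 days (63 left).
November has 30 days (33 left).
December has 31 days (2 left).
2 days into January → 1983-01-02.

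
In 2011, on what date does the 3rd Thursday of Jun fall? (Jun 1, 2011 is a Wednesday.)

Jun 2011 begins on a Wednesday, so the first Thursday is Jun 2 (1 day later).
The 3rd Thursday is 2 weeks later: 2 + 14 = 16.

Jun 16, 2011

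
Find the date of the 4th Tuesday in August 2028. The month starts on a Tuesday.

August 22, 2028

August 2028 begins on a Tuesday, so the first Tuesday is August 1.
The 4th Tuesday is 3 weeks later: 1 + 21 = 22.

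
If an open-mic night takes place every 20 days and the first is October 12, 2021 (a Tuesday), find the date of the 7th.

February 9, 2022

The 7th occurrence is 6 intervals after the first: 6 × 20 = 120 days after October 12, 2021.
October has 31 days — 19 days to the end of October leaves 101.
November has 30 days (71 left).
December has 31 days (40 left).
January has 31 days (9 left).
9 days into February → February 9, 2022.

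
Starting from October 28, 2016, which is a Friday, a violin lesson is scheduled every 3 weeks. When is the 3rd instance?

December 9, 2016

The 3rd occurrence is 2 intervals after the first: 2 × 21 = 42 days after October 28, 2016.
October has 31 days — 3 days to the end of October leaves 39.
November has 30 days (9 left).
9 days into December → December 9, 2016.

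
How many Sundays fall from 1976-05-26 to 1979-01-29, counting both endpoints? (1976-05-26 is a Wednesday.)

1976-05-26 is a Wednesday; the first Sunday on or after it is 1976-05-30 (4 days later).
From 1976-05-30 to 1979-01-29: 215 + 365 + 365 + 29 = 974 days (rest of 1976, 1977, 1978, to 1979-01-29 in 1979).
974 ÷ 7 = 139 full weeks with remainder 1, so 139 more Sundays after the first → 140.

140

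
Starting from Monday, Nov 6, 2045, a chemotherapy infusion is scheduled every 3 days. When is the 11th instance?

The 11th occurrence is 10 intervals after the first: 10 × 3 = 30 days after Nov 6, 2045.
Nov has 30 days — 24 days to the end of Nov leaves 6.
6 days into Dec → Dec 6, 2045.

Dec 6, 2045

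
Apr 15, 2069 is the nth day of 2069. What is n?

Days in months before Apr: 31 + 28 + 31 = 90.
Plus 15 days into Apr → day 105.

105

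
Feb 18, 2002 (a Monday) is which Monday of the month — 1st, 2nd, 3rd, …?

3rd

Day 18 falls in week ⌈18/7⌉ of the month.
Days 1–7 hold the 1st Monday, 8–14 the 2nd, 15–21 the 3rd, 22–28 the 4th, 29–31 the 5th.
18 is in the range for the 3rd.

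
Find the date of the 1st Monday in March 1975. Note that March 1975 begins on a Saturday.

March 1975 begins on a Saturday, so the first Monday is March 3 (2 days later).

March 3, 1975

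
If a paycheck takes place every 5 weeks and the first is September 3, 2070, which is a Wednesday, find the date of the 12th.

September 23, 2071

The 12th occurrence is 11 intervals after the first: 11 × 35 = 385 days after September 3, 2070.
September has 30 days — 27 days to the end of September leaves 358.
October has 31 days (327 left).
November has 30 days (297 left).
December has 31 days (266 left).
January has 31 days (235 left).
February has 28 days (207 left).
March has 31 days (176 left).
April has 30 days (146 left).
May has 31 days (115 left).
June has 30 days (85 left).
July has 31 days (54 left).
August has 31 days (23 left).
23 days into September → September 23, 2071.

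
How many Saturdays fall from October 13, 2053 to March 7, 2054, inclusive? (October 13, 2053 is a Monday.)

21

October 13, 2053 is a Monday; the first Saturday on or after it is October 18, 2053 (5 days later).
From October 18, 2053 to March 7, 2054: 13 + 30 + 31 + 31 + 28 + 7 = 140 days (rest of October, November, December, January, February, March).
140 ÷ 7 = 20 full weeks with remainder 0, so 20 more Saturdays after the first → 21.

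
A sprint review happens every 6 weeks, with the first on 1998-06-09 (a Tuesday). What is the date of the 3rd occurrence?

The 3rd occurrence is 2 intervals after the first: 2 × 42 = 84 days after 1998-06-09.
June has 30 days — 21 days to the end of June leaves 63.
July has 31 days (32 left).
August has 31 days (1 left).
1 day into September → 1998-09-01.

1998-09-01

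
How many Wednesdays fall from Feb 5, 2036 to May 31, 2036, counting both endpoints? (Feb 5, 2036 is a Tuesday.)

17

Feb 5, 2036 is a Tuesday; the first Wednesday on or after it is Feb 6, 2036 (1 day later).
From Feb 6, 2036 to May 31, 2036: 23 + 31 + 30 + 31 = 115 days (rest of Feb, Mar, Apr, May).
115 ÷ 7 = 16 full weeks with remainder 3, so 16 more Wednesdays after the first → 17.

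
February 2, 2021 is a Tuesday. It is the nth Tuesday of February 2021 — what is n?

1st

Day 2 falls in week ⌈2/7⌉ of the month.
Days 1–7 hold the 1st Tuesday, 8–14 the 2nd, 15–21 the 3rd, 22–28 the 4th, 29–31 the 5th.
2 is in the range for the 1st.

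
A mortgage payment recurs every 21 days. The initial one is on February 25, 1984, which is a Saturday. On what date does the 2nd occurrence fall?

The 2nd occurrence is 1 interval after the first: 1 × 21 = 21 days after February 25, 1984.
February has 29 days — 4 days to the end of February leaves 17.
17 days into March → March 17, 1984.

March 17, 1984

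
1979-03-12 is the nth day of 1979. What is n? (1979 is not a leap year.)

71

Days in months before March: 31 + 28 = 59.
Plus 12 days into March → day 71.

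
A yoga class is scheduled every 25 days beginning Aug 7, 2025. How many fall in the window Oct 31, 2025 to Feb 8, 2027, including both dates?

19

Occurrences land 25·i days after Aug 7, 2025 for i = 0, 1, 2, …
Oct 31, 2025 is 85 days after the start; 85 ÷ 25 = 3 remainder 10; since the remainder is 10, round up to i = 4. First occurrence in the window: #5 on Nov 15, 2025 (4×25 = 100 days in).
Feb 8, 2027 is 550 days after the start; 550 ÷ 25 = 22 remainder 0. Last occurrence in the window: #23 on Feb 8, 2027.
Occurrences #5 through #23: 19 in total.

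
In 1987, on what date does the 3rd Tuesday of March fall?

The first Tuesday of March 1987 is March 3.
The 3rd Tuesday is 2 weeks later: 3 + 14 = 17.

March 17, 1987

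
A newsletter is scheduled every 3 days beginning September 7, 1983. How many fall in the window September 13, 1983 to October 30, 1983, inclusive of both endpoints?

16

Occurrences land 3·i days after September 7, 1983 for i = 0, 1, 2, …
September 13, 1983 is 6 days after the start; 6 ÷ 3 = 2 remainder 0. First occurrence in the window: #3 on September 13, 1983 (2×3 = 6 days in).
October 30, 1983 is 53 days after the start; 53 ÷ 3 = 17 remainder 2. Last occurrence in the window: #18 on October 28, 1983.
Occurrences #3 through #18: 16 in total.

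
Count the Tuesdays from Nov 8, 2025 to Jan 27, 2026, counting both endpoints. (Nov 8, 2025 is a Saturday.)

Nov 8, 2025 is a Saturday; the first Tuesday on or after it is Nov 11, 2025 (3 days later).
From Nov 11, 2025 to Jan 27, 2026: 19 + 31 + 27 = 77 days (rest of Nov, Dec, Jan).
77 ÷ 7 = 11 full weeks with remainder 0, so 11 more Tuesdays after the first → 12.

12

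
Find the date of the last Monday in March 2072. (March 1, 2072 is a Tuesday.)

March 2072 begins on a Tuesday, so the first Monday is March 7 (6 days later).
March 2072 has 31 days. Adding weeks: 7, 14, 21, 28 — the last one ≤ 31 is the 28th.

28 March 2072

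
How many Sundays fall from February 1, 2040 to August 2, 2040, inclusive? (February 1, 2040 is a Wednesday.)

February 1, 2040 is a Wednesday; the first Sunday on or after it is February 5, 2040 (4 days later).
From February 5, 2040 to August 2, 2040: 24 + 31 + 30 + 31 + 30 + 31 + 2 = 179 days (rest of February, March, April, May, June, July, August).
179 ÷ 7 = 25 full weeks with remainder 4, so 25 more Sundays after the first → 26.

26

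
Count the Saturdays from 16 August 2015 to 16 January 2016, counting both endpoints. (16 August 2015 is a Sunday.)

16 August 2015 is a Sunday; the first Saturday on or after it is 22 August 2015 (6 days later).
From 22 August 2015 to 16 January 2016: 9 + 30 + 31 + 30 + 31 + 16 = 147 days (rest of August, September, October, November, December, January).
147 ÷ 7 = 21 full weeks with remainder 0, so 21 more Saturdays after the first → 22.

22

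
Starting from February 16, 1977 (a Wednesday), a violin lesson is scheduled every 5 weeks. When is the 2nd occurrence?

March 23, 1977

The 2nd occurrence is 1 interval after the first: 1 × 35 = 35 days after February 16, 1977.
February has 28 days — 12 days to the end of February leaves 23.
23 days into March → March 23, 1977.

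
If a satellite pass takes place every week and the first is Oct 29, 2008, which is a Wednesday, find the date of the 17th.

The 17th occurrence is 16 intervals after the first: 16 × 7 = 112 days after Oct 29, 2008.
Oct has 31 days — 2 days to the end of Oct leaves 110.
Nov has 30 days (80 left).
Dec has 31 days (49 left).
Jan has 31 days (18 left).
18 days into Feb → Feb 18, 2009.

Feb 18, 2009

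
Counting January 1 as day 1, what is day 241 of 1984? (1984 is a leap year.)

January has 31 days (241 − 31 = 210 remain).
February has 29 days (210 − 29 = 181 remain).
March has 31 days (181 − 31 = 150 remain).
April has 30 days (150 − 30 = 120 remain).
May has 31 days (120 − 31 = 89 remain).
June has 30 days (89 − 30 = 59 remain).
July has 31 days (59 − 31 = 28 remain).
28 into August → August 28.

28 August 1984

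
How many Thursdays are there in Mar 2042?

4

Mar 1, 2042 is a Saturday; the first Thursday on or after it is Mar 6, 2042 (5 days later).
From Mar 6, 2042 to Mar 31, 2042 is 31 − 6 = 25 days.
25 ÷ 7 = 3 full weeks with remainder 4, so 3 more Thursdays after the first → 4.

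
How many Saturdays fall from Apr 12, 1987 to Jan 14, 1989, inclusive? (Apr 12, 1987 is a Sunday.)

Apr 12, 1987 is a Sunday; the first Saturday on or after it is Apr 18, 1987 (6 days later).
From Apr 18, 1987 to Jan 14, 1989: 257 + 366 + 14 = 637 days (rest of 1987, 1988, to Jan 14, 1989 in 1989).
637 ÷ 7 = 91 full weeks with remainder 0, so 91 more Saturdays after the first → 92.

92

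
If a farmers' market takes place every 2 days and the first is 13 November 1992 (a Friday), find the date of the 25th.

31 December 1992

The 25th occurrence is 24 intervals after the first: 24 × 2 = 48 days after 13 November 1992.
November has 30 days — 17 days to the end of November leaves 31.
31 days into December → 31 December 1992.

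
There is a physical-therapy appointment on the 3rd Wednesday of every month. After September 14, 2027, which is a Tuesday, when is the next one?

September 15, 2027

September 2027 starts on a Wednesday; its first Wednesday is the 1st, so the 3rd Wednesday is the 15th — September 15, 2027.
September 15, 2027 is after September 14, 2027, so that is the next one.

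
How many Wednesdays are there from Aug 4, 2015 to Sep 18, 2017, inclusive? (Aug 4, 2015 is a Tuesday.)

Aug 4, 2015 is a Tuesday; the first Wednesday on or after it is Aug 5, 2015 (1 day later).
From Aug 5, 2015 to Sep 18, 2017: 148 + 366 + 261 = 775 days (rest of 2015, 2016, to Sep 18, 2017 in 2017).
775 ÷ 7 = 110 full weeks with remainder 5, so 110 more Wednesdays after the first → 111.

111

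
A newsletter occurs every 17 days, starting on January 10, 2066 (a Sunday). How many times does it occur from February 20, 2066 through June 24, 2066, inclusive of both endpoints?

7

Occurrences land 17·i days after January 10, 2066 for i = 0, 1, 2, …
February 20, 2066 is 41 days after the start; 41 ÷ 17 = 2 remainder 7; since the remainder is 7, round up to i = 3. First occurrence in the window: #4 on March 2, 2066 (3×17 = 51 days in).
June 24, 2066 is 165 days after the start; 165 ÷ 17 = 9 remainder 12. Last occurrence in the window: #10 on June 12, 2066.
Occurrences #4 through #10: 7 in total.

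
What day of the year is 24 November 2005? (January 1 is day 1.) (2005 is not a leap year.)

Days in months before November: 31 + 28 + 31 + 30 + 31 + 30 + 31 + 31 + 30 + 31 = 304.
Plus 24 days into November → day 328.

328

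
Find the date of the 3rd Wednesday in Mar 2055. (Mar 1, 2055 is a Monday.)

Mar 2055 begins on a Monday, so the first Wednesday is Mar 3 (2 days later).
The 3rd Wednesday is 2 weeks later: 3 + 14 = 17.

Mar 17, 2055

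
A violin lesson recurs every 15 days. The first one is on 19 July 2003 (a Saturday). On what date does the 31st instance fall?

The 31st occurrence is 30 intervals after the first: 30 × 15 = 450 days after 19 July 2003.
July has 31 days — 12 days to the end of July leaves 438.
From end of July to end of 2003 is 153 days (285 left).
January has 31 days (254 left).
February has 29 days (225 left).
March has 31 days (194 left).
April has 30 days (164 left).
May has 31 days (133 left).
June has 30 days (103 left).
July has 31 days (72 left).
August has 31 days (41 left).
September has 30 days (11 left).
11 days into October → 11 October 2004.

11 October 2004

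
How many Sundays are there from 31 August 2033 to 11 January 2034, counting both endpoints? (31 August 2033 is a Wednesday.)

31 August 2033 is a Wednesday; the first Sunday on or after it is 4 September 2033 (4 days later).
From 4 September 2033 to 11 January 2034: 26 + 31 + 30 + 31 + 11 = 129 days (rest of September, October, November, December, January).
129 ÷ 7 = 18 full weeks with remainder 3, so 18 more Sundays after the first → 19.

19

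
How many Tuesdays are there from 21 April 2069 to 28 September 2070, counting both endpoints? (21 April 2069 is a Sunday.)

21 April 2069 is a Sunday; the first Tuesday on or after it is 23 April 2069 (2 days later).
From 23 April 2069 to 28 September 2070: 252 + 271 = 523 days (rest of 2069, to 28 September 2070 in 2070).
523 ÷ 7 = 74 full weeks with remainder 5, so 74 more Tuesdays after the first → 75.

75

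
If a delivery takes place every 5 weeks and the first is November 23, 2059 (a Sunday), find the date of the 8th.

July 25, 2060

The 8th occurrence is 7 intervals after the first: 7 × 35 = 245 days after November 23, 2059.
November has 30 days — 7 days to the end of November leaves 238.
December has 31 days (207 left).
January has 31 days (176 left).
February has 29 days (147 left).
March has 31 days (116 left).
April has 30 days (86 left).
May has 31 days (55 left).
June has 30 days (25 left).
25 days into July → July 25, 2060.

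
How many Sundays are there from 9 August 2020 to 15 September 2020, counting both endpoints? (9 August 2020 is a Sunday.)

6

9 August 2020 is a Sunday; the first Sunday on or after it is 9 August 2020.
From 9 August 2020 to 15 September 2020: 22 + 15 = 37 days (rest of August, September).
37 ÷ 7 = 5 full weeks with remainder 2, so 5 more Sundays after the first → 6.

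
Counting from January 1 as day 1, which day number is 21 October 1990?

Days in months before October: 31 + 28 + 31 + 30 + 31 + 30 + 31 + 31 + 30 = 273.
Plus 21 days into October → day 294.

294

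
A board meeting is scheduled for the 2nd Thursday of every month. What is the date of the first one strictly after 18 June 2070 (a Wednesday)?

June 2070 starts on a Sunday; its first Thursday is the 5th, so the 2nd Thursday is the 12th — 12 June 2070.
That is not after 18 June 2070, so look at July 2070.
July 2070 starts on a Tuesday; its first Thursday is the 3rd, so the 2nd Thursday is the 10th — 10 July 2070.

10 July 2070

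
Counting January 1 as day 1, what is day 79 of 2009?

March 20, 2009

January has 31 days (79 − 31 = 48 remain).
February has 28 days (48 − 28 = 20 remain).
20 into March → March 20.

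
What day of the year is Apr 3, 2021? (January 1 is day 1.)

93

Days in months before Apr: 31 + 28 + 31 = 90.
Plus 3 days into Apr → day 93.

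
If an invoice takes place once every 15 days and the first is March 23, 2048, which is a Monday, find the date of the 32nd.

The 32nd occurrence is 31 intervals after the first: 31 × 15 = 465 days after March 23, 2048.
March has 31 days — 8 days to the end of March leaves 457.
From end of March to end of 2048 is 275 days (182 left).
January has 31 days (151 left).
February has 28 days (123 left).
March has 31 days (92 left).
April has 30 days (62 left).
May has 31 days (31 left).
June has 30 days (1 left).
1 day into July → July 1, 2049.

July 1, 2049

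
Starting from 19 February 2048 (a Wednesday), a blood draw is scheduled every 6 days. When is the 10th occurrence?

13 April 2048

The 10th occurrence is 9 intervals after the first: 9 × 6 = 54 days after 19 February 2048.
February has 29 days — 10 days to the end of February leaves 44.
March has 31 days (13 left).
13 days into April → 13 April 2048.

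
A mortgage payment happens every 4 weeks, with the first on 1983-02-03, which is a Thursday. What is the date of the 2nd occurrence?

The 2nd occurrence is 1 interval after the first: 1 × 28 = 28 days after 1983-02-03.
February has 28 days — 25 days to the end of February leaves 3.
3 days into March → 1983-03-03.

1983-03-03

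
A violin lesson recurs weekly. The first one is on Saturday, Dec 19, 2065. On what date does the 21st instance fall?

May 8, 2066

The 21st occurrence is 20 intervals after the first: 20 × 7 = 140 days after Dec 19, 2065.
Dec has 31 days — 12 days to the end of Dec leaves 128.
Jan has 31 days (97 left).
Feb has 28 days (69 left).
Mar has 31 days (38 left).
Apr has 30 days (8 left).
8 days into May → May 8, 2066.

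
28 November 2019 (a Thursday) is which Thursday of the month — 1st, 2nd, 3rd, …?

4th

Day 28 falls in week ⌈28/7⌉ of the month.
Days 1–7 hold the 1st Thursday, 8–14 the 2nd, 15–21 the 3rd, 22–28 the 4th, 29–31 the 5th.
28 is in the range for the 4th.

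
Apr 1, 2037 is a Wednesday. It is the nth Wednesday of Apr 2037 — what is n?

Day 1 falls in week ⌈1/7⌉ of the month.
Days 1–7 hold the 1st Wednesday, 8–14 the 2nd, 15–21 the 3rd, 22–28 the 4th, 29–31 the 5th.
1 is in the range for the 1st.

1st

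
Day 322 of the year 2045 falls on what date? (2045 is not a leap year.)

January has 31 days (322 − 31 = 291 remain).
February has 28 days (291 − 28 = 263 remain).
March has 31 days (263 − 31 = 232 remain).
April has 30 days (232 − 30 = 202 remain).
May has 31 days (202 − 31 = 171 remain).
June has 30 days (171 − 30 = 141 remain).
July has 31 days (141 − 31 = 110 remain).
August has 31 days (110 − 31 = 79 remain).
September has 30 days (79 − 30 = 49 remain).
October has 31 days (49 − 31 = 18 remain).
18 into November → November 18.

18 November 2045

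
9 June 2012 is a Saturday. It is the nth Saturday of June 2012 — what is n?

Day 9 falls in week ⌈9/7⌉ of the month.
Days 1–7 hold the 1st Saturday, 8–14 the 2nd, 15–21 the 3rd, 22–28 the 4th, 29–31 the 5th.
9 is in the range for the 2nd.

2nd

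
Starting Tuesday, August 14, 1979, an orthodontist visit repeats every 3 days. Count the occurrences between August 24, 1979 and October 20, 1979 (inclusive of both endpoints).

19

Occurrences land 3·i days after August 14, 1979 for i = 0, 1, 2, …
August 24, 1979 is 10 days after the start; 10 ÷ 3 = 3 remainder 1; since the remainder is 1, round up to i = 4. First occurrence in the window: #5 on August 26, 1979 (4×3 = 12 days in).
October 20, 1979 is 67 days after the start; 67 ÷ 3 = 22 remainder 1. Last occurrence in the window: #23 on October 19, 1979.
Occurrences #5 through #23: 19 in total.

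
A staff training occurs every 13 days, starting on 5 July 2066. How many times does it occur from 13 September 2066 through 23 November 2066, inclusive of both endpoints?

Occurrences land 13·i days after 5 July 2066 for i = 0, 1, 2, …
13 September 2066 is 70 days after the start; 70 ÷ 13 = 5 remainder 5; since the remainder is 5, round up to i = 6. First occurrence in the window: #7 on 21 September 2066 (6×13 = 78 days in).
23 November 2066 is 141 days after the start; 141 ÷ 13 = 10 remainder 11. Last occurrence in the window: #11 on 12 November 2066.
Occurrences #7 through #11: 5 in total.

5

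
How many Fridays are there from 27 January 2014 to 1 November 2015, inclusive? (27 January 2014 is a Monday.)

92

27 January 2014 is a Monday; the first Friday on or after it is 31 January 2014 (4 days later).
From 31 January 2014 to 1 November 2015: 334 + 305 = 639 days (rest of 2014, to 1 November 2015 in 2015).
639 ÷ 7 = 91 full weeks with remainder 2, so 91 more Fridays after the first → 92.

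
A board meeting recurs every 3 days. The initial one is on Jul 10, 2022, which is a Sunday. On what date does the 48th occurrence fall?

The 48th occurrence is 47 intervals after the first: 47 × 3 = 141 days after Jul 10, 2022.
Jul has 31 days — 21 days to the end of Jul leaves 120.
Aug has 31 days (89 left).
Sep has 30 days (59 left).
Oct has 31 days (28 left).
28 days into Nov → Nov 28, 2022.

Nov 28, 2022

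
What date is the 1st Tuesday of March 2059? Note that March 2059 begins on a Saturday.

March 2059 begins on a Saturday, so the first Tuesday is March 4 (3 days later).

March 4, 2059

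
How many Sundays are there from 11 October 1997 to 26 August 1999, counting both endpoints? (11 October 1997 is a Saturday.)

11 October 1997 is a Saturday; the first Sunday on or after it is 12 October 1997 (1 day later).
From 12 October 1997 to 26 August 1999: 80 + 365 + 238 = 683 days (rest of 1997, 1998, to 26 August 1999 in 1999).
683 ÷ 7 = 97 full weeks with remainder 4, so 97 more Sundays after the first → 98.

98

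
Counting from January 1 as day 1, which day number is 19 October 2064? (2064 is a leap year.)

293

Days in months before October: 31 + 29 + 31 + 30 + 31 + 30 + 31 + 31 + 30 = 274.
Plus 19 days into October → day 293.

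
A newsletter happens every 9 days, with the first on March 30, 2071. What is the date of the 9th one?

June 10, 2071

The 9th occurrence is 8 intervals after the first: 8 × 9 = 72 days after March 30, 2071.
March has 31 days — 1 day to the end of March leaves 71.
April has 30 days (41 left).
May has 31 days (10 left).
10 days into June → June 10, 2071.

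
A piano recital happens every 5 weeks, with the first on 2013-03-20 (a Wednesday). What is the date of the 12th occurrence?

The 12th occurrence is 11 intervals after the first: 11 × 35 = 385 days after 2013-03-20.
March has 31 days — 11 days to the end of March leaves 374.
April has 30 days (344 left).
May has 31 days (313 left).
June has 30 days (283 left).
July has 31 days (252 left).
August has 31 days (221 left).
September has 30 days (191 left).
October has 31 days (160 left).
November has 30 days (130 left).
December has 31 days (99 left).
January has 31 days (68 left).
February has 28 days (40 left).
March has 31 days (9 left).
9 days into April → 2014-04-09.

2014-04-09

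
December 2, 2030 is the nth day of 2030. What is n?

Days in months before December: 31 + 28 + 31 + 30 + 31 + 30 + 31 + 31 + 30 + 31 + 30 = 334.
Plus 2 days into December → day 336.

336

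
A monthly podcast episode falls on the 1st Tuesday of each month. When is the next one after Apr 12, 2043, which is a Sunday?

May 5, 2043

Apr 2043 starts on a Wednesday, so its 1st Tuesday is Apr 7, 2043 (6 days in).
That is not after Apr 12, 2043, so look at May 2043.
May 2043 starts on a Friday, so its 1st Tuesday is May 5, 2043 (4 days in).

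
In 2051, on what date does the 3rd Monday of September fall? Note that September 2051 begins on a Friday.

September 2051 begins on a Friday, so the first Monday is September 4 (3 days later).
The 3rd Monday is 2 weeks later: 4 + 14 = 18.

September 18, 2051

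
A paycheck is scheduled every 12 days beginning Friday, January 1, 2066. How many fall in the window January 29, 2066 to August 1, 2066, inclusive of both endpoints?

15

Occurrences land 12·i days after January 1, 2066 for i = 0, 1, 2, …
January 29, 2066 is 28 days after the start; 28 ÷ 12 = 2 remainder 4; since the remainder is 4, round up to i = 3. First occurrence in the window: #4 on February 6, 2066 (3×12 = 36 days in).
August 1, 2066 is 212 days after the start; 212 ÷ 12 = 17 remainder 8. Last occurrence in the window: #18 on July 24, 2066.
Occurrences #4 through #18: 15 in total.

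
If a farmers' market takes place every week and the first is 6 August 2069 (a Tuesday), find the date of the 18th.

The 18th occurrence is 17 intervals after the first: 17 × 7 = 119 days after 6 August 2069.
August has 31 days — 25 days to the end of August leaves 94.
September has 30 days (64 left).
October has 31 days (33 left).
November has 30 days (3 left).
3 days into December → 3 December 2069.

3 December 2069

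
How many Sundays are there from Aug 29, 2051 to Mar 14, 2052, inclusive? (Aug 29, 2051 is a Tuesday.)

Aug 29, 2051 is a Tuesday; the first Sunday on or after it is Sep 3, 2051 (5 days later).
From Sep 3, 2051 to Mar 14, 2052: 27 + 31 + 30 + 31 + 31 + 29 + 14 = 193 days (rest of Sep, Oct, Nov, Dec, Jan, Feb, Mar).
193 ÷ 7 = 27 full weeks with remainder 4, so 27 more Sundays after the first → 28.

28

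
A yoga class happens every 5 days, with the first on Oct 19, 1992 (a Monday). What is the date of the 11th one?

Dec 8, 1992

The 11th occurrence is 10 intervals after the first: 10 × 5 = 50 days after Oct 19, 1992.
Oct has 31 days — 12 days to the end of Oct leaves 38.
Nov has 30 days (8 left).
8 days into Dec → Dec 8, 1992.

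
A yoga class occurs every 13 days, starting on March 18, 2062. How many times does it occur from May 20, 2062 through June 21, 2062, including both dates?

Occurrences land 13·i days after March 18, 2062 for i = 0, 1, 2, …
May 20, 2062 is 63 days after the start; 63 ÷ 13 = 4 remainder 11; since the remainder is 11, round up to i = 5. First occurrence in the window: #6 on May 22, 2062 (5×13 = 65 days in).
June 21, 2062 is 95 days after the start; 95 ÷ 13 = 7 remainder 4. Last occurrence in the window: #8 on June 17, 2062.
Occurrences #6 through #8: 3 in total.

3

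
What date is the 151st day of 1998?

January has 31 days (151 − 31 = 120 remain).
February has 28 days (120 − 28 = 92 remain).
March has 31 days (92 − 31 = 61 remain).
April has 30 days (61 − 30 = 31 remain).
31 into May → May 31.

1998-05-31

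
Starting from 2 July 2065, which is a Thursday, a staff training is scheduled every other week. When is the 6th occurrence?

The 6th occurrence is 5 intervals after the first: 5 × 14 = 70 days after 2 July 2065.
July has 31 days — 29 days to the end of July leaves 41.
August has 31 days (10 left).
10 days into September → 10 September 2065.

10 September 2065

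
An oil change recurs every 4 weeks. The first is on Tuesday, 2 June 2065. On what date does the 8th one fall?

The 8th occurrence is 7 intervals after the first: 7 × 28 = 196 days after 2 June 2065.
June has 30 days — 28 days to the end of June leaves 168.
July has 31 days (137 left).
August has 31 days (106 left).
September has 30 days (76 left).
October has 31 days (45 left).
November has 30 days (15 left).
15 days into December → 15 December 2065.

15 December 2065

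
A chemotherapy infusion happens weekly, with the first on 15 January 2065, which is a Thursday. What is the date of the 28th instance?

The 28th occurrence is 27 intervals after the first: 27 × 7 = 189 days after 15 January 2065.
January has 31 days — 16 days to the end of January leaves 173.
February has 28 days (145 left).
March has 31 days (114 left).
April has 30 days (84 left).
May has 31 days (53 left).
June has 30 days (23 left).
23 days into July → 23 July 2065.

23 July 2065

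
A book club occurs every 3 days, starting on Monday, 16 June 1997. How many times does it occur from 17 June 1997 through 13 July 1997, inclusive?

9

Occurrences land 3·i days after 16 June 1997 for i = 0, 1, 2, …
17 June 1997 is 1 day after the start; 1 ÷ 3 = 0 remainder 1; since the remainder is 1, round up to i = 1. First occurrence in the window: #2 on 19 June 1997 (1×3 = 3 days in).
13 July 1997 is 27 days after the start; 27 ÷ 3 = 9 remainder 0. Last occurrence in the window: #10 on 13 July 1997.
Occurrences #2 through #10: 9 in total.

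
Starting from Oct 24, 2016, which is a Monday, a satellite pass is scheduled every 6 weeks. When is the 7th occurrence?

The 7th occurrence is 6 intervals after the first: 6 × 42 = 252 days after Oct 24, 2016.
Oct has 31 days — 7 days to the end of Oct leaves 245.
Nov has 30 days (215 left).
Dec has 31 days (184 left).
Jan has 31 days (153 left).
Feb has 28 days (125 left).
Mar has 31 days (94 left).
Apr has 30 days (64 left).
May has 31 days (33 left).
Jun has 30 days (3 left).
3 days into Jul → Jul 3, 2017.

Jul 3, 2017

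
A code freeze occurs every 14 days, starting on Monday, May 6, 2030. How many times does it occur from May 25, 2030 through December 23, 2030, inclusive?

Occurrences land 14·i days after May 6, 2030 for i = 0, 1, 2, …
May 25, 2030 is 19 days after the start; 19 ÷ 14 = 1 remainder 5; since the remainder is 5, round up to i = 2. First occurrence in the window: #3 on June 3, 2030 (2×14 = 28 days in).
December 23, 2030 is 231 days after the start; 231 ÷ 14 = 16 remainder 7. Last occurrence in the window: #17 on December 16, 2030.
Occurrences #3 through #17: 15 in total.

15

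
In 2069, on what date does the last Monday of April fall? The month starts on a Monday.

April 29, 2069

April 2069 begins on a Monday, so the first Monday is April 1.
April 2069 has 30 days. Adding weeks: 1, 8, 15, 22, 29 — the last one ≤ 30 is the 29th.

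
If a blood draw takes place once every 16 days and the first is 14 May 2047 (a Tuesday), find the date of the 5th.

17 July 2047

The 5th occurrence is 4 intervals after the first: 4 × 16 = 64 days after 14 May 2047.
May has 31 days — 17 days to the end of May leaves 47.
June has 30 days (17 left).
17 days into July → 17 July 2047.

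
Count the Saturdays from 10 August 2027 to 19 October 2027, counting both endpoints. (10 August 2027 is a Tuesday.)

10

10 August 2027 is a Tuesday; the first Saturday on or after it is 14 August 2027 (4 days later).
From 14 August 2027 to 19 October 2027: 17 + 30 + 19 = 66 days (rest of August, September, October).
66 ÷ 7 = 9 full weeks with remainder 3, so 9 more Saturdays after the first → 10.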